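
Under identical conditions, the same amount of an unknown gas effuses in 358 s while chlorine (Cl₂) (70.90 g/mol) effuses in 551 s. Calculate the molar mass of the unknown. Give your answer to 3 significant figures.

29.9 g/mol

Using Graham's law: t_X/t_Cl₂ = √(M_X/M_Cl₂).
358/551 = 0.6497 = √(M_X/70.90)
M_X = 70.90 × 0.6497² = 70.90 × 0.4221 = 29.9 g/mol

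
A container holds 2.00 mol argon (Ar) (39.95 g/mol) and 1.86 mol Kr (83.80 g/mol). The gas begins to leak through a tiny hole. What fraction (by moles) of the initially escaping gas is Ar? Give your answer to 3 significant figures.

0.609

Rate_i ∝ x_i/√M_i (Graham's law weighted by mole fraction), so the effusate composition follows n_i/√M_i.
Mole fraction of Ar in the effusate = (n_Ar/√M_Ar) / (n_Ar/√M_Ar + n_Kr/√M_Kr)
= (2.00/√39.95) / (2.00/√39.95 + 1.86/√83.80) = 0.3164/(0.3164 + 0.2032) = 0.609.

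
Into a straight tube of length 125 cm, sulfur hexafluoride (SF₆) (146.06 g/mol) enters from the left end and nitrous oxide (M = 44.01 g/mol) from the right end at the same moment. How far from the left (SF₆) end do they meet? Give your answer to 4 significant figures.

The fronts meet when d_SF₆ + d_N₂O = L with d_SF₆/d_N₂O = √(M_N₂O/M_SF₆) (Graham's law). Here √(M_N₂O/M_SF₆) = √(44.01/146.06) = 0.5489.
With d_SF₆ + d_N₂O = 125 cm, d_N₂O = 125/(1 + 0.5489) = 80.70 cm.
d_SF₆ = 125 − 80.70 = 44.30 cm.

44.30 cm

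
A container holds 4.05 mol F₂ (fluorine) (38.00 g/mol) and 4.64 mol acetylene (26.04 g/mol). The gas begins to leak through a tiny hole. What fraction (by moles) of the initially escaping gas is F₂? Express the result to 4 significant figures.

0.4195

The effusion rate of species i is ∝ p_i/√M_i ∝ n_i/√M_i.
So x_F₂ in the escaping gas = (n_F₂/√M_F₂) / Σ(n_i/√M_i)
= (4.05/√38.00) / (4.05/√38.00 + 4.64/√26.04) = 0.6570/(0.6570 + 0.9093) = 0.4195.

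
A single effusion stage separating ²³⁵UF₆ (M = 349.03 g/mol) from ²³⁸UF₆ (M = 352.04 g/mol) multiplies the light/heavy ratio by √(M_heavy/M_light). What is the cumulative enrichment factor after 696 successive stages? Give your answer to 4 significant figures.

Overall factor = α^696 with α = √(352.04/349.03), i.e. (352.04/349.03)^(696/2).
= 1.00862^348 = 19.85.

19.85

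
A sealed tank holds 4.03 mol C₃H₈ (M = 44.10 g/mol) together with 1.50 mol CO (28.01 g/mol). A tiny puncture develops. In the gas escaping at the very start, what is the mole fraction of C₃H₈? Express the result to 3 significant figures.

0.682

The effusion rate of species i is ∝ p_i/√M_i ∝ n_i/√M_i.
x_C₃H₈(eff) = (n_C₃H₈/√M_C₃H₈) / (n_C₃H₈/√M_C₃H₈ + n_CO/√M_CO)
= (4.03/√44.10) / (4.03/√44.10 + 1.50/√28.01) = 0.6069/(0.6069 + 0.2834) = 0.682.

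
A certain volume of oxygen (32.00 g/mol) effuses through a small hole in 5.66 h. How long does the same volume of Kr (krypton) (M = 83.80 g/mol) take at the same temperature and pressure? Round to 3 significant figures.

9.16 h

From Graham's law, t_Kr/t_O₂ = √(M_Kr/M_O₂) = √(83.80/32.00) = √2.619 = 1.618.
So the time for Kr is 5.66 × 1.618 = 9.16 h.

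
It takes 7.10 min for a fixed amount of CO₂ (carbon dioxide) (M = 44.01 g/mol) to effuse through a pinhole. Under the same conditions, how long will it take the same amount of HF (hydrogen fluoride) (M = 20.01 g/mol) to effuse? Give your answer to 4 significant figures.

4.787 min

By Graham's law, t_HF/t_CO₂ = √(M_HF/M_CO₂) = √(20.01/44.01) = √0.4547 = 0.6743.
So the time for HF is 7.10 × 0.6743 = 4.787 min.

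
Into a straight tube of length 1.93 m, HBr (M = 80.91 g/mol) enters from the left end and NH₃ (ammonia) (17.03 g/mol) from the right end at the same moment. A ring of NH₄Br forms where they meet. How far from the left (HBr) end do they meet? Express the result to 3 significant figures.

The fronts meet when d_HBr + d_NH₃ = L with d_HBr/d_NH₃ = √(M_NH₃/M_HBr) (Graham's law). Here √(M_NH₃/M_HBr) = √(17.03/80.91) = 0.4588.
With d_HBr + d_NH₃ = 1.93 m, d_NH₃ = 1.93/(1 + 0.4588) = 1.323 m.
d_HBr = 1.93 − 1.323 = 0.607 m.

0.607 m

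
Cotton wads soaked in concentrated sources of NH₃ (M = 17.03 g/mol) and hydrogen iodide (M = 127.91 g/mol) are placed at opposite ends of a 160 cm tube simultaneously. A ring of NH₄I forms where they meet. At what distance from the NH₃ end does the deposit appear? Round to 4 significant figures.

Graham's law gives d_NH₃/d_HI = rate_NH₃/rate_HI = √(M_HI/M_NH₃) = √(127.91/17.03) = 2.741.
With d_NH₃ + d_HI = 160 cm, d_HI = 160/(1 + 2.741) = 42.77 cm.
d_NH₃ = 160 − 42.77 = 117.2 cm.

117.2 cm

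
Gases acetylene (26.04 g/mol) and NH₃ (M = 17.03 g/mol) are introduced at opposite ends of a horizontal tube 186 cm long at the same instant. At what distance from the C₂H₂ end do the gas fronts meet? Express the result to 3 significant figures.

83.2 cm

Graham's law gives d_C₂H₂/d_NH₃ = rate_C₂H₂/rate_NH₃ = √(M_NH₃/M_C₂H₂) = √(17.03/26.04) = 0.8087.
With d_C₂H₂ + d_NH₃ = 186 cm, d_NH₃ = 186/(1 + 0.8087) = 102.8 cm.
d_C₂H₂ = 186 − 102.8 = 83.2 cm.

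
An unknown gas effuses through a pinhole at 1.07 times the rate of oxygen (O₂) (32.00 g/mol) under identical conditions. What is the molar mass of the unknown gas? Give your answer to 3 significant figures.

Since effusion rate ∝ 1/√M, rate_X/rate_O₂ = √(M_O₂/M_X).
1.07 = √(32.00/M_X)
M_X = 32.00 / 1.07² = 32.00 / 1.145 = 28.0 g/mol

28.0 g/mol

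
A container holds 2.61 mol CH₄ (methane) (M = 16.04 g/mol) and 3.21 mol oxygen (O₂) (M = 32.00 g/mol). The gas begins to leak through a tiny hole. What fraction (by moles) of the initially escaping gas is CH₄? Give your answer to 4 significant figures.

Each component's effusion rate ∝ (its partial pressure)·(1/√M) ∝ n_i/√M_i.
Mole fraction of CH₄ in the effusate = (n_CH₄/√M_CH₄) / (n_CH₄/√M_CH₄ + n_O₂/√M_O₂)
= (2.61/√16.04) / (2.61/√16.04 + 3.21/√32.00) = 0.6517/(0.6517 + 0.5675) = 0.5345.

0.5345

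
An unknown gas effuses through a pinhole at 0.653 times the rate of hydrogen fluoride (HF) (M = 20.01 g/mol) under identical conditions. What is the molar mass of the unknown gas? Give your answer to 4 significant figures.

Graham's law gives rate_X/rate_HF = √(M_HF/M_X).
0.653 = √(20.01/M_X)
M_X = 20.01 / 0.653² = 20.01 / 0.4264 = 46.93 g/mol

46.93 g/mol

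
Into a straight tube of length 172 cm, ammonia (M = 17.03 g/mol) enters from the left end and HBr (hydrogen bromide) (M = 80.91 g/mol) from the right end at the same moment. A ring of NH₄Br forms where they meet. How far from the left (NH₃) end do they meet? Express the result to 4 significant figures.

117.9 cm

The fronts meet when d_NH₃ + d_HBr = L with d_NH₃/d_HBr = √(M_HBr/M_NH₃) (Graham's law). Here √(M_HBr/M_NH₃) = √(80.91/17.03) = 2.180.
With d_NH₃ + d_HBr = 172 cm, d_HBr = 172/(1 + 2.180) = 54.09 cm.
d_NH₃ = 172 − 54.09 = 117.9 cm.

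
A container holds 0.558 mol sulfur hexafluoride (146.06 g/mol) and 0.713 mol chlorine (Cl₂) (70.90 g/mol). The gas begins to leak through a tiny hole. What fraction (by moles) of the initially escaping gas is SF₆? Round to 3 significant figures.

0.353

The effusion rate of species i is ∝ p_i/√M_i ∝ n_i/√M_i.
x_SF₆(eff) = (n_SF₆/√M_SF₆) / (n_SF₆/√M_SF₆ + n_Cl₂/√M_Cl₂)
= (0.558/√146.06) / (0.558/√146.06 + 0.713/√70.90) = 0.04617/(0.04617 + 0.08468) = 0.353.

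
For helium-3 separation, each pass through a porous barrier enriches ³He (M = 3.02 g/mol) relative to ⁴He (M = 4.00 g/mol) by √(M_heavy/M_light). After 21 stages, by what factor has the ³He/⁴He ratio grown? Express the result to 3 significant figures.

Overall factor = α^21 with α = √(4.00/3.02), i.e. (4.00/3.02)^(21/2).
= 1.32450^(21/2) = 19.1.

19.1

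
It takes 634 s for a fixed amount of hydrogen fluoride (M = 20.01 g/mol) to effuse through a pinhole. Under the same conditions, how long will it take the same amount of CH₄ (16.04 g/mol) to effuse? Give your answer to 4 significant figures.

Using Graham's law: t_CH₄/t_HF = √(M_CH₄/M_HF) = √(16.04/20.01) = √0.8016 = 0.8953.
So the time for CH₄ is 634 × 0.8953 = 567.6 s.

567.6 s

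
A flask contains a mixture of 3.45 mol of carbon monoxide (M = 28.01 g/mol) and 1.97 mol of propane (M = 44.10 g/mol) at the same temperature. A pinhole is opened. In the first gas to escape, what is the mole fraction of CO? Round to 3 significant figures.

Rate_i ∝ x_i/√M_i (Graham's law weighted by mole fraction), so the effusate composition follows n_i/√M_i.
So x_CO in the escaping gas = (n_CO/√M_CO) / Σ(n_i/√M_i)
= (3.45/√28.01) / (3.45/√28.01 + 1.97/√44.10) = 0.6519/(0.6519 + 0.2967) = 0.687.

0.687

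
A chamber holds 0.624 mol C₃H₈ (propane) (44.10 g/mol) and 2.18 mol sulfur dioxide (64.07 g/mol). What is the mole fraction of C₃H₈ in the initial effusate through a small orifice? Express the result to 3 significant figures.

Each component's effusion rate ∝ (its partial pressure)·(1/√M) ∝ n_i/√M_i.
Mole fraction of C₃H₈ in the effusate = (n_C₃H₈/√M_C₃H₈) / (n_C₃H₈/√M_C₃H₈ + n_SO₂/√M_SO₂)
= (0.624/√44.10) / (0.624/√44.10 + 2.18/√64.07) = 0.09396/(0.09396 + 0.2724) = 0.257.

0.257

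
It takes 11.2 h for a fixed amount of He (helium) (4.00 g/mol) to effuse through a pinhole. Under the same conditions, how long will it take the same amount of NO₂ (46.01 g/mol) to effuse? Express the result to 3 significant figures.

From Graham's law, t_NO₂/t_He = √(M_NO₂/M_He) = √(46.01/4.00) = √11.50 = 3.392.
So the time for NO₂ is 11.2 × 3.392 = 38.0 h.

38.0 h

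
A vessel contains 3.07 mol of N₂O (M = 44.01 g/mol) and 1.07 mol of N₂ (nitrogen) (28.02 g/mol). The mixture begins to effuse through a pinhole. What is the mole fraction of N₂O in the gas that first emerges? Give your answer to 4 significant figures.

0.6960

Each component's effusion rate ∝ (its partial pressure)·(1/√M) ∝ n_i/√M_i.
x_N₂O(eff) = (n_N₂O/√M_N₂O) / (n_N₂O/√M_N₂O + n_N₂/√M_N₂)
= (3.07/√44.01) / (3.07/√44.01 + 1.07/√28.02) = 0.4628/(0.4628 + 0.2021) = 0.6960.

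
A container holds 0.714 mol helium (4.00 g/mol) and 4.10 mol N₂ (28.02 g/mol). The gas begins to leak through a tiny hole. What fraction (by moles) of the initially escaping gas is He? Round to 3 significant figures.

Rate_i ∝ x_i/√M_i (Graham's law weighted by mole fraction), so the effusate composition follows n_i/√M_i.
Mole fraction of He in the effusate = (n_He/√M_He) / (n_He/√M_He + n_N₂/√M_N₂)
= (0.714/√4.00) / (0.714/√4.00 + 4.10/√28.02) = 0.3570/(0.3570 + 0.7746) = 0.315.

0.315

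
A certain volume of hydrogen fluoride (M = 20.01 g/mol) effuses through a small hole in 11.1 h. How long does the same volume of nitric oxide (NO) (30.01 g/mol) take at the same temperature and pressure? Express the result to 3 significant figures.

Graham's law gives t_NO/t_HF = √(M_NO/M_HF) = √(30.01/20.01) = √1.500 = 1.225.
So the time for NO is 11.1 × 1.225 = 13.6 h.

13.6 h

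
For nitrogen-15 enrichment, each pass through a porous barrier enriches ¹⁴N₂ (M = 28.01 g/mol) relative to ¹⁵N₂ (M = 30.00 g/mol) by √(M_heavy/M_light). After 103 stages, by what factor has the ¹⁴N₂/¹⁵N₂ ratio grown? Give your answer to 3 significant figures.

Overall factor = α^103 with α = √(30.00/28.01), i.e. (30.00/28.01)^(103/2).
= 1.07105^(103/2) = 34.3.

34.3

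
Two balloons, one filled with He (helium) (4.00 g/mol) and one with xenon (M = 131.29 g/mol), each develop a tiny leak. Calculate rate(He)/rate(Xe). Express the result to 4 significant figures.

Since effusion rate ∝ 1/√M, rate_He/rate_Xe = √(M_Xe/M_He) = √(131.29/4.00) = √32.82 = 5.729.

5.729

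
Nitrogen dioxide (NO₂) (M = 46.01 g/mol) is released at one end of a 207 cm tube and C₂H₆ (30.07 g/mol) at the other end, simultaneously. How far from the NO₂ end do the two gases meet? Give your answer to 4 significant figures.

92.54 cm

The fronts meet when d_NO₂ + d_C₂H₆ = L with d_NO₂/d_C₂H₆ = √(M_C₂H₆/M_NO₂) (Graham's law). Here √(M_C₂H₆/M_NO₂) = √(30.07/46.01) = 0.8084.
With d_NO₂ + d_C₂H₆ = 207 cm, d_C₂H₆ = 207/(1 + 0.8084) = 114.5 cm.
d_NO₂ = 207 − 114.5 = 92.54 cm.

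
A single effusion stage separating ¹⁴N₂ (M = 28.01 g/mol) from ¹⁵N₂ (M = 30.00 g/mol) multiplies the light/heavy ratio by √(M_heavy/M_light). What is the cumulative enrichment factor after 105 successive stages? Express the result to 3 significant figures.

36.7

The single-stage factor is √(M_heavy/M_light), so 105 stages give [√(30.00/28.01)]^105 = (30.00/28.01)^(105/2).
= 1.07105^(105/2) = 36.7.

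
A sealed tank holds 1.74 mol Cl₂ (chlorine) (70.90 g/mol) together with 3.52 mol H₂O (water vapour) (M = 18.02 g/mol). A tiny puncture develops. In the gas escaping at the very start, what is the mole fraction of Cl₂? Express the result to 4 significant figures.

Effusion rate of each component ∝ n_i/√M_i (partial pressure × 1/√M).
So x_Cl₂ in the escaping gas = (n_Cl₂/√M_Cl₂) / Σ(n_i/√M_i)
= (1.74/√70.90) / (1.74/√70.90 + 3.52/√18.02) = 0.2066/(0.2066 + 0.8292) = 0.1995.

0.1995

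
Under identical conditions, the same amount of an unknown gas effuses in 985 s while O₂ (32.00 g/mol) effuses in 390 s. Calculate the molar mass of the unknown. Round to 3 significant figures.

204 g/mol

Using Graham's law: t_X/t_O₂ = √(M_X/M_O₂).
985/390 = 2.526 = √(M_X/32.00)
M_X = 32.00 × 2.526² = 32.00 × 6.379 = 204 g/mol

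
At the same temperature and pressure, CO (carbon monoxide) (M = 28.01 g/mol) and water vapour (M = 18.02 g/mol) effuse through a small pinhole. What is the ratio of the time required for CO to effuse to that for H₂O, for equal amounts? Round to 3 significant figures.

1.25

Graham's law gives t_CO/t_H₂O = √(M_CO/M_H₂O) = √(28.01/18.02) = √1.554 = 1.25.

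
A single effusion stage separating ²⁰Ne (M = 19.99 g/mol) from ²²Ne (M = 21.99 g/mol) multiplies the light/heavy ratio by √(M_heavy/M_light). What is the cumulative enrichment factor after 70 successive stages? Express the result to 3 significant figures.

28.1

Each stage multiplies the ratio by α = √(21.99/19.99), so after 70 stages the overall factor is α^70 = (21.99/19.99)^(70/2).
= 1.10005^35 = 28.1.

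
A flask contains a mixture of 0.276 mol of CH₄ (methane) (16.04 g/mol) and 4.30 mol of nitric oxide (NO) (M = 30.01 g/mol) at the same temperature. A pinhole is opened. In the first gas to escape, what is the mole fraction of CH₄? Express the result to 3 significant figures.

0.0807

The effusion rate of species i is ∝ p_i/√M_i ∝ n_i/√M_i.
Mole fraction of CH₄ in the effusate = (n_CH₄/√M_CH₄) / (n_CH₄/√M_CH₄ + n_NO/√M_NO)
= (0.276/√16.04) / (0.276/√16.04 + 4.30/√30.01) = 0.06891/(0.06891 + 0.7849) = 0.0807.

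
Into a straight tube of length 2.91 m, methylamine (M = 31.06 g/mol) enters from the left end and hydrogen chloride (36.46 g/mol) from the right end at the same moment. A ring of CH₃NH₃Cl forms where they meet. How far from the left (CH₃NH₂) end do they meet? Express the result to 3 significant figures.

1.51 m

In equal time, each gas travels a distance ∝ its rate ∝ 1/√M, so d_CH₃NH₂/d_HCl = √(M_HCl/M_CH₃NH₂) = √(36.46/31.06) = 1.083.
With d_CH₃NH₂ + d_HCl = 2.91 m, d_HCl = 2.91/(1 + 1.083) = 1.397 m.
d_CH₃NH₂ = 2.91 − 1.397 = 1.51 m.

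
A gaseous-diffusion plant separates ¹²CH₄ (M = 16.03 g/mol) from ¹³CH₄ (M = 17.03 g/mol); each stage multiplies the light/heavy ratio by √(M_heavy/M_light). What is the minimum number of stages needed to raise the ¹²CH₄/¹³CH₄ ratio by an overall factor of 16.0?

92

Per stage α = (17.03/16.03)^(1/2) = 1.06238^0.5, giving ln α = 0.03026.
Need α^N ≥ 16.0 ⇒ N ≥ ln(16.0) / ln α = 2.773 / 0.03026 = 91.63.
So at least 92 stages are needed.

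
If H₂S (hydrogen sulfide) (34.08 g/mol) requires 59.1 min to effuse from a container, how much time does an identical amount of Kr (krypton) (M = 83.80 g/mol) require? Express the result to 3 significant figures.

Since effusion rate ∝ 1/√M, t_Kr/t_H₂S = √(M_Kr/M_H₂S) = √(83.80/34.08) = √2.459 = 1.568.
So the time for Kr is 59.1 × 1.568 = 92.7 min.

92.7 min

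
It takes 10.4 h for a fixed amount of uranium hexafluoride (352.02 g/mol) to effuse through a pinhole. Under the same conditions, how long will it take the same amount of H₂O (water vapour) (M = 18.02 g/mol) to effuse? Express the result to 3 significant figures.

2.35 h

Since effusion rate ∝ 1/√M, t_H₂O/t_UF₆ = √(M_H₂O/M_UF₆) = √(18.02/352.02) = √0.05119 = 0.2263.
So the time for H₂O is 10.4 × 0.2263 = 2.35 h.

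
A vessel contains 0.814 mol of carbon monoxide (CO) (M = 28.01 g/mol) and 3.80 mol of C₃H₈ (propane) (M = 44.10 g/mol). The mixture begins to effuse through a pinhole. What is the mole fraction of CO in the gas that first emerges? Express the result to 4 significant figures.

Each component's effusion rate ∝ (its partial pressure)·(1/√M) ∝ n_i/√M_i.
Mole fraction of CO in the effusate = (n_CO/√M_CO) / (n_CO/√M_CO + n_C₃H₈/√M_C₃H₈)
= (0.814/√28.01) / (0.814/√28.01 + 3.80/√44.10) = 0.1538/(0.1538 + 0.5722) = 0.2118.

0.2118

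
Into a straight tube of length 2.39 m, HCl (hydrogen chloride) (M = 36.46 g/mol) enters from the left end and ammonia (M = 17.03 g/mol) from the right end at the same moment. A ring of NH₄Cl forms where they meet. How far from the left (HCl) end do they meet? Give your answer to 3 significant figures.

0.970 m

Graham's law gives d_HCl/d_NH₃ = rate_HCl/rate_NH₃ = √(M_NH₃/M_HCl) = √(17.03/36.46) = 0.6834.
With d_HCl + d_NH₃ = 2.39 m, d_NH₃ = 2.39/(1 + 0.6834) = 1.420 m.
d_HCl = 2.39 − 1.420 = 0.970 m.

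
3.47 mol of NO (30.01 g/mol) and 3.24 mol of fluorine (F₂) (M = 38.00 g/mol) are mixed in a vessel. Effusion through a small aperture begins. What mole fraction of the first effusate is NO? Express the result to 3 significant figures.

0.547

Effusion rate of each component ∝ n_i/√M_i (partial pressure × 1/√M).
So x_NO in the escaping gas = (n_NO/√M_NO) / Σ(n_i/√M_i)
= (3.47/√30.01) / (3.47/√30.01 + 3.24/√38.00) = 0.6334/(0.6334 + 0.5256) = 0.547.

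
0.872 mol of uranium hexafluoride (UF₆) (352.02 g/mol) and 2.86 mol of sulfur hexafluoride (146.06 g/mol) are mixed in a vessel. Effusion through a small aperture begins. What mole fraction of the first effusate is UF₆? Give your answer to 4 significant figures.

0.1642

Effusion rate of each component ∝ n_i/√M_i (partial pressure × 1/√M).
So x_UF₆ in the escaping gas = (n_UF₆/√M_UF₆) / Σ(n_i/√M_i)
= (0.872/√352.02) / (0.872/√352.02 + 2.86/√146.06) = 0.04648/(0.04648 + 0.2366) = 0.1642.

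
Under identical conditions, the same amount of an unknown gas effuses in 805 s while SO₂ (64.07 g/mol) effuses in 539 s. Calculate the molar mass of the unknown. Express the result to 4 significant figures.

Using Graham's law: t_X/t_SO₂ = √(M_X/M_SO₂).
805/539 = 1.494 = √(M_X/64.07)
M_X = 64.07 × 1.494² = 64.07 × 2.231 = 142.9 g/mol

142.9 g/mol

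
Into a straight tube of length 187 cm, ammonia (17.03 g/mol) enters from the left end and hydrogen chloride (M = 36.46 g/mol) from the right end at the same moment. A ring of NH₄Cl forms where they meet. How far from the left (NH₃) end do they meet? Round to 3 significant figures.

111 cm

In equal time, each gas travels a distance ∝ its rate ∝ 1/√M, so d_NH₃/d_HCl = √(M_HCl/M_NH₃) = √(36.46/17.03) = 1.463.
With d_NH₃ + d_HCl = 187 cm, d_HCl = 187/(1 + 1.463) = 75.92 cm.
d_NH₃ = 187 − 75.92 = 111 cm.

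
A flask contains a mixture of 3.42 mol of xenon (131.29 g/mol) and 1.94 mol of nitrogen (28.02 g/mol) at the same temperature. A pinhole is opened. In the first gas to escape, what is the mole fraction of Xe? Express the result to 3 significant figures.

Rate_i ∝ x_i/√M_i (Graham's law weighted by mole fraction), so the effusate composition follows n_i/√M_i.
Mole fraction of Xe in the effusate = (n_Xe/√M_Xe) / (n_Xe/√M_Xe + n_N₂/√M_N₂)
= (3.42/√131.29) / (3.42/√131.29 + 1.94/√28.02) = 0.2985/(0.2985 + 0.3665) = 0.449.

0.449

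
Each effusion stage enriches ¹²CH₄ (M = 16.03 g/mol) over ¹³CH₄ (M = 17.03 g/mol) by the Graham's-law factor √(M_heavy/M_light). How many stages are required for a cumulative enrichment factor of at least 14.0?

Single-stage factor α = √(17.03/16.03), so ln α = ½ ln(1.06238) = 0.03026.
Need α^N ≥ 14.0 ⇒ N ≥ ln(14.0) / ln α = 2.639 / 0.03026 = 87.22.
So at least 88 stages are needed.

88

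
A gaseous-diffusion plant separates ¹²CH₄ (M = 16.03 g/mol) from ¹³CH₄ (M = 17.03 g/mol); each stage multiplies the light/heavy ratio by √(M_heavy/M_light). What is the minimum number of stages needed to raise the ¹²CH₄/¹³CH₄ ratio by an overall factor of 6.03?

With α = √(17.03/16.03) per stage, ln α = ½ ln(1.06238) = 0.03026.
Need α^N ≥ 6.03 ⇒ N ≥ ln(6.03) / ln α = 1.797 / 0.03026 = 59.38.
So at least 60 stages are needed.

60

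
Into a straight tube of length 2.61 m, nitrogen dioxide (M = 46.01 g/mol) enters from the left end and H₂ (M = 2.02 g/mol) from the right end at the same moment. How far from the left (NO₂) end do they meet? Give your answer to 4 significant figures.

0.4521 m

Distances travelled in equal time are proportional to diffusion rates, so d_NO₂/d_H₂ = √(M_H₂/M_NO₂) = √(2.02/46.01) = 0.2095.
With d_NO₂ + d_H₂ = 2.61 m, d_H₂ = 2.61/(1 + 0.2095) = 2.158 m.
d_NO₂ = 2.61 − 2.158 = 0.4521 m.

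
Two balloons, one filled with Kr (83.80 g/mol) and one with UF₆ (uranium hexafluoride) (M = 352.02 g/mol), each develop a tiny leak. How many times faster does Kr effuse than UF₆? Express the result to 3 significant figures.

By Graham's law, rate_Kr/rate_UF₆ = √(M_UF₆/M_Kr) = √(352.02/83.80) = √4.201 = 2.05.

2.05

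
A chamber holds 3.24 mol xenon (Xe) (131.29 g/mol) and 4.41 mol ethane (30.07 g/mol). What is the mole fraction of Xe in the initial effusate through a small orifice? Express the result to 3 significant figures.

0.260

Each component's effusion rate ∝ (its partial pressure)·(1/√M) ∝ n_i/√M_i.
Mole fraction of Xe in the effusate = (n_Xe/√M_Xe) / (n_Xe/√M_Xe + n_C₂H₆/√M_C₂H₆)
= (3.24/√131.29) / (3.24/√131.29 + 4.41/√30.07) = 0.2828/(0.2828 + 0.8042) = 0.260.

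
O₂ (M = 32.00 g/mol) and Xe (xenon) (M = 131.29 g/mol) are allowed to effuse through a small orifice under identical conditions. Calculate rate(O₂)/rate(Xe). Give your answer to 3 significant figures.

2.03

Graham's law gives rate_O₂/rate_Xe = √(M_Xe/M_O₂) = √(131.29/32.00) = √4.103 = 2.03.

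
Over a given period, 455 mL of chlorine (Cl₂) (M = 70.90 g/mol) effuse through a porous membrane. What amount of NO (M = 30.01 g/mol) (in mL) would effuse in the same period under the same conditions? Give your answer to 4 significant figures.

Graham's law gives rate_NO/rate_Cl₂ = √(M_Cl₂/M_NO) = √(70.90/30.01) = √2.363 = 1.537.
So the volume for NO is 455 × 1.537 = 699.4 mL.

699.4 mL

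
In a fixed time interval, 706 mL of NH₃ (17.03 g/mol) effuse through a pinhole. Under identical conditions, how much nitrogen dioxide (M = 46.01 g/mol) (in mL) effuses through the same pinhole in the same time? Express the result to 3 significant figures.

Graham's law gives rate_NO₂/rate_NH₃ = √(M_NH₃/M_NO₂) = √(17.03/46.01) = √0.3701 = 0.6084.
So the volume for NO₂ is 706 × 0.6084 = 430 mL.

430 mL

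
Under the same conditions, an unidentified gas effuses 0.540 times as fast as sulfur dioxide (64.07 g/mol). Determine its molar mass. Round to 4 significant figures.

219.7 g/mol

Using Graham's law: rate_X/rate_SO₂ = √(M_SO₂/M_X).
0.540 = √(64.07/M_X)
M_X = 64.07 / 0.540² = 64.07 / 0.2916 = 219.7 g/mol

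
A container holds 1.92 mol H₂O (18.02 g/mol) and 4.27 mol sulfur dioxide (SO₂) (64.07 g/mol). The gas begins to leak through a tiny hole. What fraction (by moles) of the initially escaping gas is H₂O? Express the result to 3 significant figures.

0.459

The effusion rate of species i is ∝ p_i/√M_i ∝ n_i/√M_i.
So x_H₂O in the escaping gas = (n_H₂O/√M_H₂O) / Σ(n_i/√M_i)
= (1.92/√18.02) / (1.92/√18.02 + 4.27/√64.07) = 0.4523/(0.4523 + 0.5335) = 0.459.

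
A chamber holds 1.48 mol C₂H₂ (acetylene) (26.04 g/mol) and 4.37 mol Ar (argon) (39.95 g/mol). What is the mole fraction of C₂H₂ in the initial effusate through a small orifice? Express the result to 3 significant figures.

Rate_i ∝ x_i/√M_i (Graham's law weighted by mole fraction), so the effusate composition follows n_i/√M_i.
Mole fraction of C₂H₂ in the effusate = (n_C₂H₂/√M_C₂H₂) / (n_C₂H₂/√M_C₂H₂ + n_Ar/√M_Ar)
= (1.48/√26.04) / (1.48/√26.04 + 4.37/√39.95) = 0.2900/(0.2900 + 0.6914) = 0.296.

0.296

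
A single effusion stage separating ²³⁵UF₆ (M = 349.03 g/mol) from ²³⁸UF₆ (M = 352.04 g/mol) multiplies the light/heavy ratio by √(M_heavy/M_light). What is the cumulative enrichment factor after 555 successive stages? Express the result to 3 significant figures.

The single-stage factor is √(M_heavy/M_light), so 555 stages give [√(352.04/349.03)]^555 = (352.04/349.03)^(555/2).
= 1.00862^(555/2) = 10.8.

10.8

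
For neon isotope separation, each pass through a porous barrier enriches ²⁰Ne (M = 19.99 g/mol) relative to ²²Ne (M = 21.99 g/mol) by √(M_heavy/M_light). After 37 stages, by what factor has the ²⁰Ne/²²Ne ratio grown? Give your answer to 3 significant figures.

5.84

Each stage multiplies the ratio by α = √(21.99/19.99), so after 37 stages the overall factor is α^37 = (21.99/19.99)^(37/2).
= 1.10005^(37/2) = 5.84.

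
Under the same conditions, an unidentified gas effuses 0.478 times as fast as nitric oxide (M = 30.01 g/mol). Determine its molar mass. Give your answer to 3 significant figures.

Graham's law gives rate_X/rate_NO = √(M_NO/M_X).
0.478 = √(30.01/M_X)
M_X = 30.01 / 0.478² = 30.01 / 0.2285 = 131 g/mol

131 g/mol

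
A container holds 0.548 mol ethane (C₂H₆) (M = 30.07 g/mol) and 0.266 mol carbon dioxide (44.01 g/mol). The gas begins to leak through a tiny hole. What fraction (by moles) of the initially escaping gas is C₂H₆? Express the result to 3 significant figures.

The effusion rate of species i is ∝ p_i/√M_i ∝ n_i/√M_i.
Mole fraction of C₂H₆ in the effusate = (n_C₂H₆/√M_C₂H₆) / (n_C₂H₆/√M_C₂H₆ + n_CO₂/√M_CO₂)
= (0.548/√30.07) / (0.548/√30.07 + 0.266/√44.01) = 0.09993/(0.09993 + 0.04010) = 0.714.

0.714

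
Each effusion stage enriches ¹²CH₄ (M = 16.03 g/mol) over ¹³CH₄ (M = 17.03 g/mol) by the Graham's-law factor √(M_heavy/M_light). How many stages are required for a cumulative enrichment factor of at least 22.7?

With α = √(17.03/16.03) per stage, ln α = ½ ln(1.06238) = 0.03026.
Need α^N ≥ 22.7 ⇒ N ≥ ln(22.7) / ln α = 3.122 / 0.03026 = 103.19.
Rounding up, N = 104 stages.

104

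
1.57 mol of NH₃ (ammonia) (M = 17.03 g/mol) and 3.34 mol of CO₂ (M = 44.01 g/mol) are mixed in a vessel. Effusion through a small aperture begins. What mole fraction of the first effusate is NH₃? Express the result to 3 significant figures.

Effusion rate of each component ∝ n_i/√M_i (partial pressure × 1/√M).
Mole fraction of NH₃ in the effusate = (n_NH₃/√M_NH₃) / (n_NH₃/√M_NH₃ + n_CO₂/√M_CO₂)
= (1.57/√17.03) / (1.57/√17.03 + 3.34/√44.01) = 0.3804/(0.3804 + 0.5035) = 0.430.

0.430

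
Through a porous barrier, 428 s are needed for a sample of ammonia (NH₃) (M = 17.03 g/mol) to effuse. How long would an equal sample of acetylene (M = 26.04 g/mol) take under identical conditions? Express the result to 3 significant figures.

By Graham's law, t_C₂H₂/t_NH₃ = √(M_C₂H₂/M_NH₃) = √(26.04/17.03) = √1.529 = 1.237.
So the time for C₂H₂ is 428 × 1.237 = 529 s.

529 s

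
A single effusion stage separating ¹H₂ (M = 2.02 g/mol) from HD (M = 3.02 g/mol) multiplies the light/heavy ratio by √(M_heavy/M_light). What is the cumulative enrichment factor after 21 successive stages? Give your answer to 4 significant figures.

After 21 stages the ratio has grown by (√(3.02/2.02))^21 = (3.02/2.02)^(21/2).
= 1.49505^(21/2) = 68.22.

68.22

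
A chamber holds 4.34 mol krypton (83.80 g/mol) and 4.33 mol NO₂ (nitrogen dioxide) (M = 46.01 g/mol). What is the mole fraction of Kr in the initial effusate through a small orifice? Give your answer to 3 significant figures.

Each component's effusion rate ∝ (its partial pressure)·(1/√M) ∝ n_i/√M_i.
So x_Kr in the escaping gas = (n_Kr/√M_Kr) / Σ(n_i/√M_i)
= (4.34/√83.80) / (4.34/√83.80 + 4.33/√46.01) = 0.4741/(0.4741 + 0.6384) = 0.426.

0.426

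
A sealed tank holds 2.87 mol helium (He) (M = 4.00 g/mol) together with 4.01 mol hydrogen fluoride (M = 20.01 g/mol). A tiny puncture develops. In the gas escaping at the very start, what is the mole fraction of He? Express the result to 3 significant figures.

0.615

Each component's effusion rate ∝ (its partial pressure)·(1/√M) ∝ n_i/√M_i.
So x_He in the escaping gas = (n_He/√M_He) / Σ(n_i/√M_i)
= (2.87/√4.00) / (2.87/√4.00 + 4.01/√20.01) = 1.435/(1.435 + 0.8964) = 0.615.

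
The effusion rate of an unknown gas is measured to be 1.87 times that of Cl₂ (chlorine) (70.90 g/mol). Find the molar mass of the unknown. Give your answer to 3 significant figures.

20.3 g/mol

Since effusion rate ∝ 1/√M, rate_X/rate_Cl₂ = √(M_Cl₂/M_X).
1.87 = √(70.90/M_X)
M_X = 70.90 / 1.87² = 70.90 / 3.497 = 20.3 g/mol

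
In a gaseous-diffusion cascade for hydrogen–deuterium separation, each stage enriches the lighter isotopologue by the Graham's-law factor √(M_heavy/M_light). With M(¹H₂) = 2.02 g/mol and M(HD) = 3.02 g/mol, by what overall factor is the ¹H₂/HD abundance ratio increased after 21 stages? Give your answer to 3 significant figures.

Overall factor = α^21 with α = √(3.02/2.02), i.e. (3.02/2.02)^(21/2).
= 1.49505^(21/2) = 68.2.

68.2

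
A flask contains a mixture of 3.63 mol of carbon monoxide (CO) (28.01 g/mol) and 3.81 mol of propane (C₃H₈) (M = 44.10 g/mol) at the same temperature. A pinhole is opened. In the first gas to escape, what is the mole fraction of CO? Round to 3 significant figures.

Each component's effusion rate ∝ (its partial pressure)·(1/√M) ∝ n_i/√M_i.
Mole fraction of CO in the effusate = (n_CO/√M_CO) / (n_CO/√M_CO + n_C₃H₈/√M_C₃H₈)
= (3.63/√28.01) / (3.63/√28.01 + 3.81/√44.10) = 0.6859/(0.6859 + 0.5737) = 0.545.

0.545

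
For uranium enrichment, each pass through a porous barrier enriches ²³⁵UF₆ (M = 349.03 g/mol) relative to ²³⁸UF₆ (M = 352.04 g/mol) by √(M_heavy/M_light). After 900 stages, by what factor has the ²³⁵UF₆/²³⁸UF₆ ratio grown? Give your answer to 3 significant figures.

47.7

The single-stage factor is √(M_heavy/M_light), so 900 stages give [√(352.04/349.03)]^900 = (352.04/349.03)^(900/2).
= 1.00862^450 = 47.7.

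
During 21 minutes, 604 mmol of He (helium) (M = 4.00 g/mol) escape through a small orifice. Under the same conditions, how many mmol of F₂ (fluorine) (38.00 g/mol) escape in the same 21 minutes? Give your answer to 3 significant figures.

196 mmol

Using Graham's law: rate_F₂/rate_He = √(M_He/M_F₂) = √(4.00/38.00) = √0.1053 = 0.3244.
So the amount for F₂ is 604 × 0.3244 = 196 mmol.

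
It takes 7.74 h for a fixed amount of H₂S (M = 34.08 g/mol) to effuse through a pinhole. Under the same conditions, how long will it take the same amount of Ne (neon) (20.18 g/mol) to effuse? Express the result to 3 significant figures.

Since effusion rate ∝ 1/√M, t_Ne/t_H₂S = √(M_Ne/M_H₂S) = √(20.18/34.08) = √0.5921 = 0.7695.
So the time for Ne is 7.74 × 0.7695 = 5.96 h.

5.96 h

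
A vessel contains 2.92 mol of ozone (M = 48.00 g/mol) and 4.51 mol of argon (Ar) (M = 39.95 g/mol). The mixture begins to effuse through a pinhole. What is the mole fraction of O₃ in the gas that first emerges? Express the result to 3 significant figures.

0.371

Each component's effusion rate ∝ (its partial pressure)·(1/√M) ∝ n_i/√M_i.
x_O₃(eff) = (n_O₃/√M_O₃) / (n_O₃/√M_O₃ + n_Ar/√M_Ar)
= (2.92/√48.00) / (2.92/√48.00 + 4.51/√39.95) = 0.4215/(0.4215 + 0.7135) = 0.371.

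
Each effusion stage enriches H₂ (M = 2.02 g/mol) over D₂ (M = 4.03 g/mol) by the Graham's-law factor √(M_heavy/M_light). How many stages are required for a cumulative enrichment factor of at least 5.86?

6

Single-stage factor α = √(4.03/2.02), so ln α = ½ ln(1.99505) = 0.3453.
Need α^N ≥ 5.86 ⇒ N ≥ ln(5.86) / ln α = 1.768 / 0.3453 = 5.12.
Rounding up, N = 6 stages.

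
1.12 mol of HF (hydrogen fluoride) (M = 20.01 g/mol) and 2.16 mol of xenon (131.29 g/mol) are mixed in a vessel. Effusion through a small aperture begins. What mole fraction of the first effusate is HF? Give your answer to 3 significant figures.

The effusion rate of species i is ∝ p_i/√M_i ∝ n_i/√M_i.
Mole fraction of HF in the effusate = (n_HF/√M_HF) / (n_HF/√M_HF + n_Xe/√M_Xe)
= (1.12/√20.01) / (1.12/√20.01 + 2.16/√131.29) = 0.2504/(0.2504 + 0.1885) = 0.570.

0.570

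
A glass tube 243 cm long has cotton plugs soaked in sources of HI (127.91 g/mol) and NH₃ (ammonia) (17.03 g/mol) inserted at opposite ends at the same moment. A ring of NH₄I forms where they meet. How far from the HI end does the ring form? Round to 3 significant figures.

Distances travelled in equal time are proportional to diffusion rates, so d_HI/d_NH₃ = √(M_NH₃/M_HI) = √(17.03/127.91) = 0.3649.
With d_HI + d_NH₃ = 243 cm, d_NH₃ = 243/(1 + 0.3649) = 178.0 cm.
d_HI = 243 − 178.0 = 65.0 cm.

65.0 cm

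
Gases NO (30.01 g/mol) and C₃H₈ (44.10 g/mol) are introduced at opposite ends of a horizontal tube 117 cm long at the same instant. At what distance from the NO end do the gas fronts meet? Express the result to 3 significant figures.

The fronts meet when d_NO + d_C₃H₈ = L with d_NO/d_C₃H₈ = √(M_C₃H₈/M_NO) (Graham's law). Here √(M_C₃H₈/M_NO) = √(44.10/30.01) = 1.212.
With d_NO + d_C₃H₈ = 117 cm, d_C₃H₈ = 117/(1 + 1.212) = 52.89 cm.
d_NO = 117 − 52.89 = 64.1 cm.

64.1 cm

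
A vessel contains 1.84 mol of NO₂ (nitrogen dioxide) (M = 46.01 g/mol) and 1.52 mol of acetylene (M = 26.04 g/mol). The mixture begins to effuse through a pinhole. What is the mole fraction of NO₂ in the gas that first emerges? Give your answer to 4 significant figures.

0.4766

Each component's effusion rate ∝ (its partial pressure)·(1/√M) ∝ n_i/√M_i.
So x_NO₂ in the escaping gas = (n_NO₂/√M_NO₂) / Σ(n_i/√M_i)
= (1.84/√46.01) / (1.84/√46.01 + 1.52/√26.04) = 0.2713/(0.2713 + 0.2979) = 0.4766.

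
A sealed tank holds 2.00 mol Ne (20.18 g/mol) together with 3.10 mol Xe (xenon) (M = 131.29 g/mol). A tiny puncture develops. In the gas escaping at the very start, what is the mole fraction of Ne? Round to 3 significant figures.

The effusion rate of species i is ∝ p_i/√M_i ∝ n_i/√M_i.
Mole fraction of Ne in the effusate = (n_Ne/√M_Ne) / (n_Ne/√M_Ne + n_Xe/√M_Xe)
= (2.00/√20.18) / (2.00/√20.18 + 3.10/√131.29) = 0.4452/(0.4452 + 0.2705) = 0.622.

0.622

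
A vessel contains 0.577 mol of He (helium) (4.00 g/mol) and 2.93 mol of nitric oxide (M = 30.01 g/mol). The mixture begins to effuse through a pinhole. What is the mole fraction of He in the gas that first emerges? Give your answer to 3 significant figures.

0.350

Each component's effusion rate ∝ (its partial pressure)·(1/√M) ∝ n_i/√M_i.
So x_He in the escaping gas = (n_He/√M_He) / Σ(n_i/√M_i)
= (0.577/√4.00) / (0.577/√4.00 + 2.93/√30.01) = 0.2885/(0.2885 + 0.5349) = 0.350.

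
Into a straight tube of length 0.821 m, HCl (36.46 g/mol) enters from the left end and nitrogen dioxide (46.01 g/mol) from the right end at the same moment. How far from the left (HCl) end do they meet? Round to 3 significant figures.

0.434 m

The fronts meet when d_HCl + d_NO₂ = L with d_HCl/d_NO₂ = √(M_NO₂/M_HCl) (Graham's law). Here √(M_NO₂/M_HCl) = √(46.01/36.46) = 1.123.
With d_HCl + d_NO₂ = 0.821 m, d_NO₂ = 0.821/(1 + 1.123) = 0.3867 m.
d_HCl = 0.821 − 0.3867 = 0.434 m.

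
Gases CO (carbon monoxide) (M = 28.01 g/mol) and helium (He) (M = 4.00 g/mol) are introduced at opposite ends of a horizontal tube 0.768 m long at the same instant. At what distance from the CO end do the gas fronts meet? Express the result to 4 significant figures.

Graham's law gives d_CO/d_He = rate_CO/rate_He = √(M_He/M_CO) = √(4.00/28.01) = 0.3779.
With d_CO + d_He = 0.768 m, d_He = 0.768/(1 + 0.3779) = 0.5574 m.
d_CO = 0.768 − 0.5574 = 0.2106 m.

0.2106 m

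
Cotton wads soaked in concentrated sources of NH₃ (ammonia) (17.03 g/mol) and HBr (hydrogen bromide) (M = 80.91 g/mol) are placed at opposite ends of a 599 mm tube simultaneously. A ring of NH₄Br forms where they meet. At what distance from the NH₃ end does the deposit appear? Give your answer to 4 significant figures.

Distances travelled in equal time are proportional to diffusion rates, so d_NH₃/d_HBr = √(M_HBr/M_NH₃) = √(80.91/17.03) = 2.180.
With d_NH₃ + d_HBr = 599 mm, d_HBr = 599/(1 + 2.180) = 188.4 mm.
d_NH₃ = 599 − 188.4 = 410.6 mm.

410.6 mm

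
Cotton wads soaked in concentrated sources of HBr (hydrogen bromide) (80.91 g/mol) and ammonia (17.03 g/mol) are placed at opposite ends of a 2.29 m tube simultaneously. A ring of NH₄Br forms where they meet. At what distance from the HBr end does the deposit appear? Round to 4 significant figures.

0.7202 m

In equal time, each gas travels a distance ∝ its rate ∝ 1/√M, so d_HBr/d_NH₃ = √(M_NH₃/M_HBr) = √(17.03/80.91) = 0.4588.
With d_HBr + d_NH₃ = 2.29 m, d_NH₃ = 2.29/(1 + 0.4588) = 1.570 m.
d_HBr = 2.29 − 1.570 = 0.7202 m.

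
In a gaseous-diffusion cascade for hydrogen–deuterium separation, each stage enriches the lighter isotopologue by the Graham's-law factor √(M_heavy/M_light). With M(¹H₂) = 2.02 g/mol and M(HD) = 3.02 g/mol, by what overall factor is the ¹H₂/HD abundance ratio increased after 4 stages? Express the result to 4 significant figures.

Overall factor = α^4 with α = √(3.02/2.02), i.e. (3.02/2.02)^(4/2).
= 1.49505^2 = 2.235.

2.235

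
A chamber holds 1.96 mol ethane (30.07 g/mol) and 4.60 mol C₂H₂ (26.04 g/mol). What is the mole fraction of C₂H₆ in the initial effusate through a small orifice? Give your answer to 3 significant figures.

0.284

The effusion rate of species i is ∝ p_i/√M_i ∝ n_i/√M_i.
So x_C₂H₆ in the escaping gas = (n_C₂H₆/√M_C₂H₆) / Σ(n_i/√M_i)
= (1.96/√30.07) / (1.96/√30.07 + 4.60/√26.04) = 0.3574/(0.3574 + 0.9014) = 0.284.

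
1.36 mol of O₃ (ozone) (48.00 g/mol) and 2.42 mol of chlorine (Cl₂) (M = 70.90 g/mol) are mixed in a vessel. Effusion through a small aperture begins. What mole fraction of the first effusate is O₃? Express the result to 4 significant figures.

Each component's effusion rate ∝ (its partial pressure)·(1/√M) ∝ n_i/√M_i.
Mole fraction of O₃ in the effusate = (n_O₃/√M_O₃) / (n_O₃/√M_O₃ + n_Cl₂/√M_Cl₂)
= (1.36/√48.00) / (1.36/√48.00 + 2.42/√70.90) = 0.1963/(0.1963 + 0.2874) = 0.4058.

0.4058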